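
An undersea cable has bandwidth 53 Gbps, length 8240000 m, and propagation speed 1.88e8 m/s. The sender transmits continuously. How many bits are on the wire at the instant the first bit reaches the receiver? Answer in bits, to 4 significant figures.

2323000000 bits

Propagation delay = 8240000 / 188000000 = 0.0438298 s.
BDP = R × t_prop = 53000000000 × 0.0438298 = 2322980000 bits.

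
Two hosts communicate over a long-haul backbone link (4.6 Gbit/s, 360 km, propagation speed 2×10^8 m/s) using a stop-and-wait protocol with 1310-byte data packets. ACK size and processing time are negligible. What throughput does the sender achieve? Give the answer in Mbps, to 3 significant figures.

t_tx = L/R = 10480/4600000000 = 2.27826e-06 s.
t_prop = 360000/200000000 = 0.0018 s; RTT = 0.0036 s.
Cycle = t_tx + RTT = 0.00360228 s.
Throughput = L / cycle = 10480 / 0.00360228 = 2.91 Mbps.

2.91 Mbps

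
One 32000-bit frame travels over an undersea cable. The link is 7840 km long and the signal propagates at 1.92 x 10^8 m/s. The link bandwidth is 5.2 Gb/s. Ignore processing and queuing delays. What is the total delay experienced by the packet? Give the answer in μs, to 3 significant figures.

40800 μs

Transmission delay = L/R = 32000 / 5200000000 = 6.15385 μs.
Propagation delay = d/s = 7840000 m / 192000000 m/s = 40833.3 μs.
Total = 40800 μs.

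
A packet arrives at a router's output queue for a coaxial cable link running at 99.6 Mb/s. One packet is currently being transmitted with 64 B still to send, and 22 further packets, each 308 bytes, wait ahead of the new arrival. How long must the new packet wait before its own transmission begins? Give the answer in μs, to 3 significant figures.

549 μs

Each queued packet: L/R = 2464/99600000 = 24.739 μs.
22 queued → 544.257 μs.
Plus remaining 512 bits of current packet: 5.14056 μs.
Queuing delay = 549 μs.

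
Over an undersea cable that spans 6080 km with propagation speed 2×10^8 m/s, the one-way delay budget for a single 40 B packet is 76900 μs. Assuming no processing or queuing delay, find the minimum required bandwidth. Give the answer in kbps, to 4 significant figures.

L = 320 bits.
Propagation delay = 6080000 / 200000000 = 30400 μs.
Transmission budget = 76900 − 30400 = 46500 μs.
R ≥ L / t_tx = 320 bits / 0.0465 s = 6.882 kbps.

6.882 kbps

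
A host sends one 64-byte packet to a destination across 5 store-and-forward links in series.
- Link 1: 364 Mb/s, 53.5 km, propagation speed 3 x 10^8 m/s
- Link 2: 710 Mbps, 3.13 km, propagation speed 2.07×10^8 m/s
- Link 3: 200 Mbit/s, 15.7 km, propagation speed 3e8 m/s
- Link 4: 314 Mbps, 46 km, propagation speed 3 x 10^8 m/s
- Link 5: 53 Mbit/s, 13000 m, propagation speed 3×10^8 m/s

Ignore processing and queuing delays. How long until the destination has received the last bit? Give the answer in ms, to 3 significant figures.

L = 64 × 8 = 512 bits.
Transmission delays (L/R per hop): 0.00140659, 0.000721127, 0.00256, 0.00163057, 0.00966038 ms; sum = 0.0159787 ms.
Propagation delays (d/s per hop): 0.178333, 0.0151208, 0.0523333, 0.153333, 0.0433333 ms; sum = 0.442454 ms.
End-to-end = 0.458 ms.

0.458 ms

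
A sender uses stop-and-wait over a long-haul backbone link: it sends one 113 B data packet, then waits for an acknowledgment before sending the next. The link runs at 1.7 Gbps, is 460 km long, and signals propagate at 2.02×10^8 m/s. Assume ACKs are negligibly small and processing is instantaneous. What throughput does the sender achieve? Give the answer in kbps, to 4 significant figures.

198.5 kbps

t_tx = L/R = 904/1700000000 = 5.31765e-07 s.
t_prop = 460000/202000000 = 0.00227723 s; RTT = 0.00455446 s.
Cycle = t_tx + RTT = 0.00455499 s.
Throughput = L / cycle = 904 / 0.00455499 = 198.5 kbps.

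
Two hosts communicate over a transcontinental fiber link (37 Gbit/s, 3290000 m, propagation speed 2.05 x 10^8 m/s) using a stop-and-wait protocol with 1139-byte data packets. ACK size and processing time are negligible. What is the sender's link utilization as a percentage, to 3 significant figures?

0.000767 %

t_tx = L/R = 9112/37000000000 = 2.4627e-07 s.
t_prop = 3290000/2.05e+08 = 0.0160488 s; RTT = 0.0320976 s.
Cycle = t_tx + RTT = 0.0320978 s.
Utilization = t_tx / cycle = 2.4627e-07/0.0320978 = 0.000767 %.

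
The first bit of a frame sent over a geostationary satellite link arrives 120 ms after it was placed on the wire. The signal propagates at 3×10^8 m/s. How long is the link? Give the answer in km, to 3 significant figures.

d = s × t_prop = 300000000 × 0.12 = 36000 km.

36000 km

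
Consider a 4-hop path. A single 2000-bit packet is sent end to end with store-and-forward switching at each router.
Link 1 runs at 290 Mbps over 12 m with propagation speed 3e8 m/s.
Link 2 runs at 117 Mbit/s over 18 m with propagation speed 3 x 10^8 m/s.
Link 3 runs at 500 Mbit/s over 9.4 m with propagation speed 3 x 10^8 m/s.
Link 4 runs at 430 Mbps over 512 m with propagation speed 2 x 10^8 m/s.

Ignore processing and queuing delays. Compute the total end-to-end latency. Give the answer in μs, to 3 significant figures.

35.3 μs

Transmission delays (L/R per hop): 6.89655, 17.094, 4, 4.65116 μs; sum = 32.6417 μs.
Propagation delays (d/s per hop): 0.04, 0.06, 0.0313333, 2.56 μs; sum = 2.69133 μs.
End-to-end = 35.3 μs.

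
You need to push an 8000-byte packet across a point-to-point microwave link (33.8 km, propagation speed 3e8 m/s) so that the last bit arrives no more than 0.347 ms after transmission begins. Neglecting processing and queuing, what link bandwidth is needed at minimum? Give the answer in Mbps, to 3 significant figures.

L = 64000 bits.
Propagation delay = 33800 / 300000000 = 0.112667 ms.
Transmission budget = 0.347 − 0.112667 = 0.234333 ms.
R ≥ L / t_tx = 64000 bits / 0.000234333 s = 273 Mbps.

273 Mbps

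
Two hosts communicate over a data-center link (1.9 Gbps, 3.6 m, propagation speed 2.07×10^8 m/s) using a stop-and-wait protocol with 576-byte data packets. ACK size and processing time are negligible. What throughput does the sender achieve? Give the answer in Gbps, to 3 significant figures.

1.87 Gbps

t_tx = L/R = 4608/1900000000 = 2.42526e-06 s.
t_prop = 3.6/2.07e+08 = 1.73913e-08 s; RTT = 3.47826e-08 s.
Cycle = t_tx + RTT = 2.46005e-06 s.
Throughput = L / cycle = 4608 / 2.46005e-06 = 1.87 Gbps.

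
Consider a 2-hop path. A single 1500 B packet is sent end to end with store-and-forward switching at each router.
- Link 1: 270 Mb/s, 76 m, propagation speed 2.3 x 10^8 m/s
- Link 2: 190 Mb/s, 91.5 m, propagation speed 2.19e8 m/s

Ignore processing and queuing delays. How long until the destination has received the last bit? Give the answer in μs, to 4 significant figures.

L = 1500 × 8 = 12000 bits.
Transmission delays (L/R per hop): 44.4444, 63.1579 μs; sum = 107.602 μs.
Propagation delays (d/s per hop): 0.330435, 0.417808 μs; sum = 0.748243 μs.
End-to-end = 108.4 μs.

108.4 μs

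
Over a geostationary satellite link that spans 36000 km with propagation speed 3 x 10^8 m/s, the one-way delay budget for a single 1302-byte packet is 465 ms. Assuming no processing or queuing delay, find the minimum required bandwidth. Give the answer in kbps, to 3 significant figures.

30.2 kbps

L = 10416 bits.
Propagation delay = 36000000 / 300000000 = 120 ms.
Transmission budget = 465 − 120 = 345 ms.
R ≥ L / t_tx = 10416 bits / 0.345 s = 30.2 kbps.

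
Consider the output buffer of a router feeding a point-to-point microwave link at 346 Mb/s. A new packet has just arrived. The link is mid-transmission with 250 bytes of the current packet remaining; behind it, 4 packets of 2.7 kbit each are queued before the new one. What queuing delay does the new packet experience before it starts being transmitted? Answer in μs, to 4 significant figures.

36.99 μs

Each queued packet: L/R = 2700/346000000 = 7.80347 μs.
4 queued → 31.2139 μs.
Plus remaining 2000 bits of current packet: 5.78035 μs.
Queuing delay = 36.99 μs.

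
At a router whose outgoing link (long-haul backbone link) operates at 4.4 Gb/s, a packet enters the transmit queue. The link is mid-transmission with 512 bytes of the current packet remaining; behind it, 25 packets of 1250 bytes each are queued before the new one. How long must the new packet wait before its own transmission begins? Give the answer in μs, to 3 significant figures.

57.7 μs

Each queued packet: L/R = 10000/4400000000 = 2.27273 μs.
25 queued → 56.8182 μs.
Plus remaining 4096 bits of current packet: 0.930909 μs.
Queuing delay = 57.7 μs.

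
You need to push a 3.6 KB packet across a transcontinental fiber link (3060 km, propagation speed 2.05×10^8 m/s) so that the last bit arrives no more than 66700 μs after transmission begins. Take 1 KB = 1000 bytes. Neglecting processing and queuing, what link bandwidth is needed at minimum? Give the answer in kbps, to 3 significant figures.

L = 28800 bits.
Propagation delay = 3060000 / 2.05e+08 = 14926.8 μs.
Transmission budget = 66700 − 14926.8 = 51773.2 μs.
R ≥ L / t_tx = 28800 bits / 0.0517732 s = 556 kbps.

556 kbps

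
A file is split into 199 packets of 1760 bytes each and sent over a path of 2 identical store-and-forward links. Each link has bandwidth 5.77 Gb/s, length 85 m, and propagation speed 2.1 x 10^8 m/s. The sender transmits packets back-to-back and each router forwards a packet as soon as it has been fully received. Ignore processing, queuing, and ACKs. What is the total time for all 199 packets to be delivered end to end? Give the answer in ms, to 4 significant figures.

Per-hop transmission t_tx = L/R = 14080/5770000000 = 0.00244021 ms.
Per-hop propagation t_prop = 85/210000000 = 0.000404762 ms.
Pipeline fill: first packet needs 2·t_tx to clear all hops; remaining 198 packets each add one t_tx.
Total = (2+199-1)·t_tx + 2·t_prop = 200·0.00244021 + 2·0.000404762 = 0.4889 ms.

0.4889 ms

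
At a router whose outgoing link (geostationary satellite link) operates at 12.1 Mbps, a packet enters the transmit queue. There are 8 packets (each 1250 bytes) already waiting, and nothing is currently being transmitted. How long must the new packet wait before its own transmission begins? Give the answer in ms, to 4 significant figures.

Each queued packet: L/R = 10000/12100000 = 0.826446 ms.
8 queued → 6.61157 ms.
Queuing delay = 6.612 ms.

6.612 ms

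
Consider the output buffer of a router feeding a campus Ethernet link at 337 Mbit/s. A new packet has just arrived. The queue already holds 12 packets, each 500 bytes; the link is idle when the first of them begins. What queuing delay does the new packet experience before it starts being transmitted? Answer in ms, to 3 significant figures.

0.142 ms

Each queued packet: L/R = 4000/337000000 = 0.0118694 ms.
12 queued → 0.142433 ms.
Queuing delay = 0.142 ms.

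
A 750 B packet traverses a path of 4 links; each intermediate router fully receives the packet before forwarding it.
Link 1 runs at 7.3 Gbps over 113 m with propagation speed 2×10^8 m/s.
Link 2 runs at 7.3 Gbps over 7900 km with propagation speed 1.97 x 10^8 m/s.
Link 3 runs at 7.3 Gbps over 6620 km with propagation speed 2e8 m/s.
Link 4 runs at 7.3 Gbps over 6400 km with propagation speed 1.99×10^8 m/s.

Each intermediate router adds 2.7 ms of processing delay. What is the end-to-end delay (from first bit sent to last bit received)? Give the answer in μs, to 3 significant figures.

113000 μs

L = 750 × 8 = 6000 bits.
Transmission delay per hop = L/R = 6000/7300000000 = 0.821918 μs; 4 hops → 3.28767 μs.
Propagation delays (d/s per hop): 0.565, 40101.5, 33100, 32160.8 μs; sum = 105363 μs.
Processing at 3 router(s): 3 × 2.7 ms = 8100 μs.
End-to-end = 113000 μs.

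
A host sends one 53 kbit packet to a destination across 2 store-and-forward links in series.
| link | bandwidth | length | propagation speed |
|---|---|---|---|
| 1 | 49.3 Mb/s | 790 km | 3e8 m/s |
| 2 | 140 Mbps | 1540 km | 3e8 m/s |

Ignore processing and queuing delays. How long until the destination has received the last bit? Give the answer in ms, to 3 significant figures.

9.22 ms

L = 53000 bits.
Transmission delays (L/R per hop): 1.07505, 0.378571 ms; sum = 1.45362 ms.
Propagation delays (d/s per hop): 2.63333, 5.13333 ms; sum = 7.76667 ms.
End-to-end = 9.22 ms.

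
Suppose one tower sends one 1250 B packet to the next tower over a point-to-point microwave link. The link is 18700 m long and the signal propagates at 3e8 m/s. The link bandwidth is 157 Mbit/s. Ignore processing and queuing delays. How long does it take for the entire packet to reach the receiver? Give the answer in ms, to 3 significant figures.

0.126 ms

L = 1250 × 8 = 10000 bits.
Transmission delay = L/R = 10000 / 157000000 = 0.0636943 ms.
Propagation delay = d/s = 18700 m / 300000000 m/s = 0.0623333 ms.
Total = 0.126 ms.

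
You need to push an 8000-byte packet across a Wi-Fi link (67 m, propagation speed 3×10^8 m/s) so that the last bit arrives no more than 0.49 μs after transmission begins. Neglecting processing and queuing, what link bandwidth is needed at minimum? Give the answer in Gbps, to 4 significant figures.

240.0 Gbps

L = 64000 bits.
Propagation delay = 67 / 300000000 = 0.223333 μs.
Transmission budget = 0.49 − 0.223333 = 0.266667 μs.
R ≥ L / t_tx = 64000 bits / 2.66667e-07 s = 240.0 Gbps.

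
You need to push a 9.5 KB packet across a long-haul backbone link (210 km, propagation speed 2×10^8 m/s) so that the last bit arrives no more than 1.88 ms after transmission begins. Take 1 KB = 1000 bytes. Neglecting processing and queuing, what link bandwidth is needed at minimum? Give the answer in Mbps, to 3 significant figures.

L = 76000 bits.
Propagation delay = 210000 / 200000000 = 1.05 ms.
Transmission budget = 1.88 − 1.05 = 0.83 ms.
R ≥ L / t_tx = 76000 bits / 0.00083 s = 91.6 Mbps.

91.6 Mbps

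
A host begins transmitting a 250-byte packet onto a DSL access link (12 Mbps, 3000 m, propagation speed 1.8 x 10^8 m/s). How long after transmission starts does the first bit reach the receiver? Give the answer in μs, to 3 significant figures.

First bit experiences only propagation delay: d/s = 3000/180000000 = 16.7 μs.

16.7 μs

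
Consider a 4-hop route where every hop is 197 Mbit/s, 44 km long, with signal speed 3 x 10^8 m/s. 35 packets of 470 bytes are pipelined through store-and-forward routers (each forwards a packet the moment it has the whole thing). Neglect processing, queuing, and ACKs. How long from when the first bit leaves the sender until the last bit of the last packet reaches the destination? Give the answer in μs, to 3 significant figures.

1310 μs

Per-hop transmission t_tx = L/R = 3760/197000000 = 19.0863 μs.
Per-hop propagation t_prop = 44000/300000000 = 146.667 μs.
Pipeline fill: first packet needs 4·t_tx to clear all hops; remaining 34 packets each add one t_tx.
Total = (4+35-1)·t_tx + 4·t_prop = 38·19.0863 + 4·146.667 = 1310 μs.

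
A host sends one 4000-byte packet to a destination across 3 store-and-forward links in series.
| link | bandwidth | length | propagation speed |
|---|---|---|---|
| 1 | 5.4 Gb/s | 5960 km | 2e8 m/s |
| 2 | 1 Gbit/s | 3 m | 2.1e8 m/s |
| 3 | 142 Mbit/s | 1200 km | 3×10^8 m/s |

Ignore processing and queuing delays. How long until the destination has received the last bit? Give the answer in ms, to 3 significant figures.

L = 4000 × 8 = 32000 bits.
Transmission delays (L/R per hop): 0.00592593, 0.032, 0.225352 ms; sum = 0.263278 ms.
Propagation delays (d/s per hop): 29.8, 1.42857e-05, 4 ms; sum = 33.8 ms.
End-to-end = 34.1 ms.

34.1 ms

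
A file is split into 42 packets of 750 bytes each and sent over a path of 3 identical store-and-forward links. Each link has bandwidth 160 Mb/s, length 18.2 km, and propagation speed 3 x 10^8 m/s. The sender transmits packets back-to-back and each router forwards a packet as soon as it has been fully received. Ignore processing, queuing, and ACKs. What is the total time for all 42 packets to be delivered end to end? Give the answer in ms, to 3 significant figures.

1.83 ms

Per-hop transmission t_tx = L/R = 6000/160000000 = 0.0375 ms.
Per-hop propagation t_prop = 18200/300000000 = 0.0606667 ms.
Pipeline fill: first packet needs 3·t_tx to clear all hops; remaining 41 packets each add one t_tx.
Total = (3+42-1)·t_tx + 3·t_prop = 44·0.0375 + 3·0.0606667 = 1.83 ms.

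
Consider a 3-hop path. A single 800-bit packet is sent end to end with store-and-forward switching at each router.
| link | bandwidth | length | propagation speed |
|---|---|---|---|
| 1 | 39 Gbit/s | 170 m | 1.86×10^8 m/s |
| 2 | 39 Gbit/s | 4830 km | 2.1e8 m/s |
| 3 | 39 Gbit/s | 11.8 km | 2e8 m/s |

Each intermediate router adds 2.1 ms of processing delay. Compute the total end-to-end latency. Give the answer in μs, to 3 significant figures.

27300 μs

Transmission delay per hop = L/R = 800/39000000000 = 0.0205128 μs; 3 hops → 0.0615385 μs.
Propagation delays (d/s per hop): 0.913978, 23000, 59 μs; sum = 23059.9 μs.
Processing at 2 router(s): 2 × 2.1 ms = 4200 μs.
End-to-end = 27300 μs.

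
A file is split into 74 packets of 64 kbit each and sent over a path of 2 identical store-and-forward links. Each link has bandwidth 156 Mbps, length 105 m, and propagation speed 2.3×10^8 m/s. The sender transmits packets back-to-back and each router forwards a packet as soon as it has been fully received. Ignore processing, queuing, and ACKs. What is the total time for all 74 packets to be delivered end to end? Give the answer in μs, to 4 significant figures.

Per-hop transmission t_tx = L/R = 64000/156000000 = 410.256 μs.
Per-hop propagation t_prop = 105/2.3e+08 = 0.456522 μs.
Pipeline fill: first packet needs 2·t_tx to clear all hops; remaining 73 packets each add one t_tx.
Total = (2+74-1)·t_tx + 2·t_prop = 75·410.256 + 2·0.456522 = 30770 μs.

30770 μs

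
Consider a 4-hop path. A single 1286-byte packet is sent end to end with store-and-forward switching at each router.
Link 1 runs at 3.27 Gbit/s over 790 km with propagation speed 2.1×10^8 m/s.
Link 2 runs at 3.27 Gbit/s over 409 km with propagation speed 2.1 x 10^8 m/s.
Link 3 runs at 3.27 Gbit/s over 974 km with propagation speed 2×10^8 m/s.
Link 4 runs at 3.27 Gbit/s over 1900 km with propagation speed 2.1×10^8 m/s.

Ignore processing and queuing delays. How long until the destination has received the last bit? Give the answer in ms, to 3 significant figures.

L = 1286 × 8 = 10288 bits.
Transmission delay per hop = L/R = 10288/3270000000 = 0.00314618 ms; 4 hops → 0.0125847 ms.
Propagation delays (d/s per hop): 3.7619, 1.94762, 4.87, 9.04762 ms; sum = 19.6271 ms.
End-to-end = 19.6 ms.

19.6 ms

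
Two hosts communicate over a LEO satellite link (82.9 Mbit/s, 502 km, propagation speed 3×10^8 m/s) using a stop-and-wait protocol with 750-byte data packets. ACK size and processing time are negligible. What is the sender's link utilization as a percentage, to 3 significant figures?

t_tx = L/R = 6000/82900000 = 7.23764e-05 s.
t_prop = 502000/300000000 = 0.00167333 s; RTT = 0.00334667 s.
Cycle = t_tx + RTT = 0.00341904 s.
Utilization = t_tx / cycle = 7.23764e-05/0.00341904 = 2.12 %.

2.12 %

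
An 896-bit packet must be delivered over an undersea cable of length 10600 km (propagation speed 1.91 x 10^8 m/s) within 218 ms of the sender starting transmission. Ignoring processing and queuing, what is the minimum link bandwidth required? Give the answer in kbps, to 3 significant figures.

Propagation delay = 10600000 / 191000000 = 55.4974 ms.
Transmission budget = 218 − 55.4974 = 162.503 ms.
R ≥ L / t_tx = 896 bits / 0.162503 s = 5.51 kbps.

5.51 kbps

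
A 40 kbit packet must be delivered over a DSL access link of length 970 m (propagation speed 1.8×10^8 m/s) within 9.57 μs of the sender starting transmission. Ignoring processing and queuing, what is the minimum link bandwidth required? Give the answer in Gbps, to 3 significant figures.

Propagation delay = 970 / 180000000 = 5.38889 μs.
Transmission budget = 9.57 − 5.38889 = 4.18111 μs.
R ≥ L / t_tx = 40000 bits / 4.18111e-06 s = 9.57 Gbps.

9.57 Gbps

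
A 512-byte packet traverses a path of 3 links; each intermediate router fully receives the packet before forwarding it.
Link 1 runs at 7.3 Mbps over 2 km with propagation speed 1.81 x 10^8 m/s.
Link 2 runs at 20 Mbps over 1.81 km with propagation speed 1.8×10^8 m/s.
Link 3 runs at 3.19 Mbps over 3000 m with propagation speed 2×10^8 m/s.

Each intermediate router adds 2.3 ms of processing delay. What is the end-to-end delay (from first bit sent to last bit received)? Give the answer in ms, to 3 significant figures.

6.69 ms

L = 512 × 8 = 4096 bits.
Transmission delays (L/R per hop): 0.561096, 0.2048, 1.28401 ms; sum = 2.04991 ms.
Propagation delays (d/s per hop): 0.0110497, 0.0100556, 0.015 ms; sum = 0.0361053 ms.
Processing at 2 router(s): 2 × 2.3 ms = 4.6 ms.
End-to-end = 6.69 ms.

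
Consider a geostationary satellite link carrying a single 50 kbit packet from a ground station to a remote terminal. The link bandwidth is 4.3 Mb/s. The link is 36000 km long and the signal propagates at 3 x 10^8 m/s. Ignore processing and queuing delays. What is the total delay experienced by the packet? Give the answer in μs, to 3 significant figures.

L = 50000 bits.
Transmission delay = L/R = 50000 / 4300000 = 11627.9 μs.
Propagation delay = d/s = 36000000 m / 300000000 m/s = 120000 μs.
Total = 132000 μs.

132000 μs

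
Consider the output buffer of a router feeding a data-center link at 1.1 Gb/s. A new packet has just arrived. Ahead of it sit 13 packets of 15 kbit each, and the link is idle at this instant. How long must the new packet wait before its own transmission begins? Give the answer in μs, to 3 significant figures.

Each queued packet: L/R = 15000/1100000000 = 13.6364 μs.
13 queued → 177.273 μs.
Queuing delay = 177 μs.

177 μs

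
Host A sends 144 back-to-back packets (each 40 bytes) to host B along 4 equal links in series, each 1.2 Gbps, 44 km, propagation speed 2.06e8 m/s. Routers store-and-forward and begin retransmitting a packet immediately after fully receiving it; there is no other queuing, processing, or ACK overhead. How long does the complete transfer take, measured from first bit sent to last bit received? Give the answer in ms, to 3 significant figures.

0.894 ms

Per-hop transmission t_tx = L/R = 320/1200000000 = 0.000266667 ms.
Per-hop propagation t_prop = 44000/206000000 = 0.213592 ms.
Pipeline fill: first packet needs 4·t_tx to clear all hops; remaining 143 packets each add one t_tx.
Total = (4+144-1)·t_tx + 4·t_prop = 147·0.000266667 + 4·0.213592 = 0.894 ms.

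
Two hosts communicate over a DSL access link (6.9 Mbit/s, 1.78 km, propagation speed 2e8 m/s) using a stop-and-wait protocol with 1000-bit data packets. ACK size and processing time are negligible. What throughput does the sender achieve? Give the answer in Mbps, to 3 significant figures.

t_tx = L/R = 1000/6900000 = 0.000144928 s.
t_prop = 1780/200000000 = 8.9e-06 s; RTT = 1.78e-05 s.
Cycle = t_tx + RTT = 0.000162728 s.
Throughput = L / cycle = 1000 / 0.000162728 = 6.15 Mbps.

6.15 Mbps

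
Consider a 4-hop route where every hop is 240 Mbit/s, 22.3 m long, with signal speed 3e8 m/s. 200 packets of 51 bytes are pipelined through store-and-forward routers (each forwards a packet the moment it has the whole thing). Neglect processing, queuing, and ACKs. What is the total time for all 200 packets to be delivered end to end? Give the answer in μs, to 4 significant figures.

345.4 μs

Per-hop transmission t_tx = L/R = 408/240000000 = 1.7 μs.
Per-hop propagation t_prop = 22.3/300000000 = 0.0743333 μs.
Pipeline fill: first packet needs 4·t_tx to clear all hops; remaining 199 packets each add one t_tx.
Total = (4+200-1)·t_tx + 4·t_prop = 203·1.7 + 4·0.0743333 = 345.4 μs.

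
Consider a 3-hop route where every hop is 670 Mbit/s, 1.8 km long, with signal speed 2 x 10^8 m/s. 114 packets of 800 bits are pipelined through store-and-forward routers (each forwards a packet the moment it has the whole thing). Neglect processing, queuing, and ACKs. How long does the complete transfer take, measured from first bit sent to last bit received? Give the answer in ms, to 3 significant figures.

0.166 ms

Per-hop transmission t_tx = L/R = 800/670000000 = 0.00119403 ms.
Per-hop propagation t_prop = 1800/200000000 = 0.009 ms.
Pipeline fill: first packet needs 3·t_tx to clear all hops; remaining 113 packets each add one t_tx.
Total = (3+114-1)·t_tx + 3·t_prop = 116·0.00119403 + 3·0.009 = 0.166 ms.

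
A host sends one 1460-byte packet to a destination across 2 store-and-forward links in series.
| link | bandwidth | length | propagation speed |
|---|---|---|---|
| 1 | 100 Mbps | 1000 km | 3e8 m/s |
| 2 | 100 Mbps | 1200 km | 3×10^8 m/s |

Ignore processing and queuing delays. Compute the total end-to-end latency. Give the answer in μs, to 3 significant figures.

7570 μs

L = 1460 × 8 = 11680 bits.
Transmission delay per hop = L/R = 11680/100000000 = 116.8 μs; 2 hops → 233.6 μs.
Propagation delays (d/s per hop): 3333.33, 4000 μs; sum = 7333.33 μs.
End-to-end = 7570 μs.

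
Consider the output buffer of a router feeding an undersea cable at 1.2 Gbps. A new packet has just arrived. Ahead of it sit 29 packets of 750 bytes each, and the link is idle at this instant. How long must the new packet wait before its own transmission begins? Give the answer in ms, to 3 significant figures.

0.145 ms

Each queued packet: L/R = 6000/1200000000 = 0.005 ms.
29 queued → 0.145 ms.
Queuing delay = 0.145 ms.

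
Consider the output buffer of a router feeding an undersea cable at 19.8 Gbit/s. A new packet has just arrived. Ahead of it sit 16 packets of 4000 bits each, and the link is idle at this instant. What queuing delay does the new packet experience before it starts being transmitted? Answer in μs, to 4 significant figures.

3.232 μs

Each queued packet: L/R = 4000/19800000000 = 0.20202 μs.
16 queued → 3.23232 μs.
Queuing delay = 3.232 μs.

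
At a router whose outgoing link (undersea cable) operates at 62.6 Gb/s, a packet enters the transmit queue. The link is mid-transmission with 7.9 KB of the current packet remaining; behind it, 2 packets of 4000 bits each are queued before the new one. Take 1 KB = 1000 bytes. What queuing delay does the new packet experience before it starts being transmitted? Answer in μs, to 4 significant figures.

Each queued packet: L/R = 4000/62600000000 = 0.0638978 μs.
2 queued → 0.127796 μs.
Plus remaining 63200 bits of current packet: 1.00958 μs.
Queuing delay = 1.137 μs.

1.137 μs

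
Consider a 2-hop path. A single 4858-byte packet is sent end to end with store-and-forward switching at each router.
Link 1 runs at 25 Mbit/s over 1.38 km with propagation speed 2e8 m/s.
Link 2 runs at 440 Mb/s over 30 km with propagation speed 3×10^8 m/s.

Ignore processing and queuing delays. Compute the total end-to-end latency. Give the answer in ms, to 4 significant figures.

1.750 ms

L = 4858 × 8 = 38864 bits.
Transmission delays (L/R per hop): 1.55456, 0.0883273 ms; sum = 1.64289 ms.
Propagation delays (d/s per hop): 0.0069, 0.1 ms; sum = 0.1069 ms.
End-to-end = 1.750 ms.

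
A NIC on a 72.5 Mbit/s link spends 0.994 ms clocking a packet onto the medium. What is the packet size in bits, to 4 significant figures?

L = R × t_tx = 72500000 b/s × 0.000994 s = 72065 bits.

72070 bits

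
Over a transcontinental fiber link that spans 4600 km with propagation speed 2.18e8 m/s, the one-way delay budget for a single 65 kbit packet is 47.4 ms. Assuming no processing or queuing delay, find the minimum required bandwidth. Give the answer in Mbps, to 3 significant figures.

Propagation delay = 4600000 / 2.18e+08 = 21.1009 ms.
Transmission budget = 47.4 − 21.1009 = 26.2991 ms.
R ≥ L / t_tx = 65000 bits / 0.0262991 s = 2.47 Mbps.

2.47 Mbps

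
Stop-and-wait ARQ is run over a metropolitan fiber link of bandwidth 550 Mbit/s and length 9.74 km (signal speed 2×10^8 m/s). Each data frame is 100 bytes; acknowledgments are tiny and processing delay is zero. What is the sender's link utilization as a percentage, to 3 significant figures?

t_tx = L/R = 800/550000000 = 1.45455e-06 s.
t_prop = 9740/200000000 = 4.87e-05 s; RTT = 9.74e-05 s.
Cycle = t_tx + RTT = 9.88545e-05 s.
Utilization = t_tx / cycle = 1.45455e-06/9.88545e-05 = 1.47 %.

1.47 %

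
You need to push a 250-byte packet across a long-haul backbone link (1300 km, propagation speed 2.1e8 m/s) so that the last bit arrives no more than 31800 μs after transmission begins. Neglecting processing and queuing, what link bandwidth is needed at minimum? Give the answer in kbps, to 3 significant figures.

78.1 kbps

L = 2000 bits.
Propagation delay = 1300000 / 210000000 = 6190.48 μs.
Transmission budget = 31800 − 6190.48 = 25609.5 μs.
R ≥ L / t_tx = 2000 bits / 0.0256095 s = 78.1 kbps.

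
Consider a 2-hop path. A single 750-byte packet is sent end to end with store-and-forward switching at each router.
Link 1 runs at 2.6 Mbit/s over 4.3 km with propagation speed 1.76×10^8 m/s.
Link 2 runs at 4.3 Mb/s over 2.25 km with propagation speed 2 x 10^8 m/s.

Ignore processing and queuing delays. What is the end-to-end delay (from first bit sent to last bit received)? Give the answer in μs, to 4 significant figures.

L = 750 × 8 = 6000 bits.
Transmission delays (L/R per hop): 2307.69, 1395.35 μs; sum = 3703.04 μs.
Propagation delays (d/s per hop): 24.4318, 11.25 μs; sum = 35.6818 μs.
End-to-end = 3739 μs.

3739 μs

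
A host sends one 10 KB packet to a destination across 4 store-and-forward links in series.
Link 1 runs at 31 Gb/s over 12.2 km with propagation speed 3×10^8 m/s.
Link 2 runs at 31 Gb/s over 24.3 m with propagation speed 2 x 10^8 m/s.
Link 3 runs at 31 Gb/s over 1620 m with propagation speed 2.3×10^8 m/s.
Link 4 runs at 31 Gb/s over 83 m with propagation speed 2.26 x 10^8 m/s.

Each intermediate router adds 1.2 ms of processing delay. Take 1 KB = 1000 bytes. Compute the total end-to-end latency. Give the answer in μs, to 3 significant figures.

L = 80000 bits.
Transmission delay per hop = L/R = 80000/31000000000 = 2.58065 μs; 4 hops → 10.3226 μs.
Propagation delays (d/s per hop): 40.6667, 0.1215, 7.04348, 0.367257 μs; sum = 48.1989 μs.
Processing at 3 router(s): 3 × 1.2 ms = 3600 μs.
End-to-end = 3660 μs.

3660 μs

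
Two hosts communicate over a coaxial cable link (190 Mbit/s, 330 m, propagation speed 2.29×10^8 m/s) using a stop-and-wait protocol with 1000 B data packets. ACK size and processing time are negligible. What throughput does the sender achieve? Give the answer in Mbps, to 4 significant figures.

t_tx = L/R = 8000/190000000 = 4.21053e-05 s.
t_prop = 330/229000000 = 1.44105e-06 s; RTT = 2.8821e-06 s.
Cycle = t_tx + RTT = 4.49874e-05 s.
Throughput = L / cycle = 8000 / 4.49874e-05 = 177.8 Mbps.

177.8 Mbps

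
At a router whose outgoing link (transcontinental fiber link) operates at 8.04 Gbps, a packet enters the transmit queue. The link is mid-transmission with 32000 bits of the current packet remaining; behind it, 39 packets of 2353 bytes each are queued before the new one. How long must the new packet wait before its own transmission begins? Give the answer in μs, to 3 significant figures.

95.3 μs

Each queued packet: L/R = 18824/8.04e+09 = 2.34129 μs.
39 queued → 91.3104 μs.
Plus remaining 32000 bits of current packet: 3.9801 μs.
Queuing delay = 95.3 μs.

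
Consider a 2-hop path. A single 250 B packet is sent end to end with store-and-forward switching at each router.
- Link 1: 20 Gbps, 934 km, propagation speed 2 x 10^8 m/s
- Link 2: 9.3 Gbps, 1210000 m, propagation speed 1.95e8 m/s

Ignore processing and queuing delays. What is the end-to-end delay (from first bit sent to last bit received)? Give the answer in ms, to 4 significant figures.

10.88 ms

L = 250 × 8 = 2000 bits.
Transmission delays (L/R per hop): 0.0001, 0.000215054 ms; sum = 0.000315054 ms.
Propagation delays (d/s per hop): 4.67, 6.20513 ms; sum = 10.8751 ms.
End-to-end = 10.88 ms.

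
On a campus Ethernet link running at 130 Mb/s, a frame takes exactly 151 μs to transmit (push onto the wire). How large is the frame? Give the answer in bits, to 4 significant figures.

L = R × t_tx = 130000000 b/s × 0.000151 s = 19630 bits.

19630 bits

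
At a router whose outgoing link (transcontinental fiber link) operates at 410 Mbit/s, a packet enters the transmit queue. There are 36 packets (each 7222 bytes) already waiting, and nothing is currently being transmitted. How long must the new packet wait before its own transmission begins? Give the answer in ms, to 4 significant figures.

5.073 ms

Each queued packet: L/R = 57776/410000000 = 0.140917 ms.
36 queued → 5.07301 ms.
Queuing delay = 5.073 ms.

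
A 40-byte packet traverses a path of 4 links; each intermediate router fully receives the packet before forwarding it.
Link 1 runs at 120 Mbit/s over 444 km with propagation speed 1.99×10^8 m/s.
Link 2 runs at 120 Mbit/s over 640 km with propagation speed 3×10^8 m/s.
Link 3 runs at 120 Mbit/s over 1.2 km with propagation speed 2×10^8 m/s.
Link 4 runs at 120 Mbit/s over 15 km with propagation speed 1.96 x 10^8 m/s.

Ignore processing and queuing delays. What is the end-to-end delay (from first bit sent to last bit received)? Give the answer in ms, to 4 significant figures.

4.458 ms

L = 40 × 8 = 320 bits.
Transmission delay per hop = L/R = 320/120000000 = 0.00266667 ms; 4 hops → 0.0106667 ms.
Propagation delays (d/s per hop): 2.23116, 2.13333, 0.006, 0.0765306 ms; sum = 4.44702 ms.
End-to-end = 4.458 ms.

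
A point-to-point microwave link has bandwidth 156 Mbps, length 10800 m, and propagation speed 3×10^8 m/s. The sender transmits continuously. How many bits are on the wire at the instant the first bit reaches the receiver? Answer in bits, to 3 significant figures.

5620 bits

Propagation delay = 10800 / 300000000 = 3.6e-05 s.
BDP = R × t_prop = 156000000 × 3.6e-05 = 5616 bits.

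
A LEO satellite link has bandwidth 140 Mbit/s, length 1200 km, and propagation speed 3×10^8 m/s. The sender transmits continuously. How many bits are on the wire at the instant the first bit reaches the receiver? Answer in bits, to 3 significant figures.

Propagation delay = 1200000 / 300000000 = 0.004 s.
BDP = R × t_prop = 140000000 × 0.004 = 560000 bits.

560000 bits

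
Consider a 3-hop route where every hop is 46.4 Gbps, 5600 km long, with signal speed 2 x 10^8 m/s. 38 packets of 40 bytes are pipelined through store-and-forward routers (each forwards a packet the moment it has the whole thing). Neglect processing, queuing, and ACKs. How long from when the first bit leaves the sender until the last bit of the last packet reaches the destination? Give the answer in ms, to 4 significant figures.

84.00 ms

Per-hop transmission t_tx = L/R = 320/46400000000 = 6.89655e-06 ms.
Per-hop propagation t_prop = 5600000/200000000 = 28 ms.
Pipeline fill: first packet needs 3·t_tx to clear all hops; remaining 37 packets each add one t_tx.
Total = (3+38-1)·t_tx + 3·t_prop = 40·6.89655e-06 + 3·28 = 84.00 ms.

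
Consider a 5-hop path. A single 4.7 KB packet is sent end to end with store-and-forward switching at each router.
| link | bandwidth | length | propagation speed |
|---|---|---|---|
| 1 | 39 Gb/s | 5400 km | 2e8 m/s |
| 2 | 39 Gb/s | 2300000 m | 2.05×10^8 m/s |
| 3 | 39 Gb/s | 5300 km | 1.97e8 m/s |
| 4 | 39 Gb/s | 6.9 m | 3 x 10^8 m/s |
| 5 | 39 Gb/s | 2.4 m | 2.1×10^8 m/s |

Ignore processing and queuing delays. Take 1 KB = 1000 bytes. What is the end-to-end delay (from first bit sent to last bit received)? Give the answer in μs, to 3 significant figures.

65100 μs

L = 37600 bits.
Transmission delay per hop = L/R = 37600/39000000000 = 0.964103 μs; 5 hops → 4.82051 μs.
Propagation delays (d/s per hop): 27000, 11219.5, 26903.6, 0.023, 0.0114286 μs; sum = 65123.1 μs.
End-to-end = 65100 μs.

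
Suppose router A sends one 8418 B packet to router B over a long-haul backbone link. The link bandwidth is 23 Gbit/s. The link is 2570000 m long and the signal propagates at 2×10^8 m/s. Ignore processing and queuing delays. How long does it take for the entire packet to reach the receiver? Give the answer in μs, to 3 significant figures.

12900 μs

L = 8418 × 8 = 67344 bits.
Transmission delay = L/R = 67344 / 23000000000 = 2.928 μs.
Propagation delay = d/s = 2570000 m / 200000000 m/s = 12850 μs.
Total = 12900 μs.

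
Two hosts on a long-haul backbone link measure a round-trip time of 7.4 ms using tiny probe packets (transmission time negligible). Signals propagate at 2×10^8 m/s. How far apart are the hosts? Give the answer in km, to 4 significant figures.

One-way propagation = RTT/2 = 3.7 ms.
d = s × t = 200000000 × 0.0037 = 740.0 km.

740.0 km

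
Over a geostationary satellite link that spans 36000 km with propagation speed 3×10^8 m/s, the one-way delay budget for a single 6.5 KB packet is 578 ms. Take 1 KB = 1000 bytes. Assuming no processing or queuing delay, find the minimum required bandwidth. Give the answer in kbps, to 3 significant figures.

L = 52000 bits.
Propagation delay = 36000000 / 300000000 = 120 ms.
Transmission budget = 578 − 120 = 458 ms.
R ≥ L / t_tx = 52000 bits / 0.458 s = 114 kbps.

114 kbps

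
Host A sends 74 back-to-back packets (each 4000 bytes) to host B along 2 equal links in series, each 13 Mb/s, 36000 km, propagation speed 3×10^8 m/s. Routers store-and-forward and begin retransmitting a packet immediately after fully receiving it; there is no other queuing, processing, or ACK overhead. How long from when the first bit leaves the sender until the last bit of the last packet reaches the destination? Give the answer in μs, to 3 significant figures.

425000 μs

Per-hop transmission t_tx = L/R = 32000/13000000 = 2461.54 μs.
Per-hop propagation t_prop = 36000000/300000000 = 120000 μs.
Pipeline fill: first packet needs 2·t_tx to clear all hops; remaining 73 packets each add one t_tx.
Total = (2+74-1)·t_tx + 2·t_prop = 75·2461.54 + 2·120000 = 425000 μs.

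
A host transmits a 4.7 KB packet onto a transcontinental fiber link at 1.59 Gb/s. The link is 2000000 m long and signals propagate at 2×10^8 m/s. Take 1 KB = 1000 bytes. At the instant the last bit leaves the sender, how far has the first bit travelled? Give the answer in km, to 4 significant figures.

t_tx = L/R = 37600/1590000000 = 2.36478e-05 s.
Distance = s × t_tx = 200000000 × 2.36478e-05 = 4.730 km.

4.730 km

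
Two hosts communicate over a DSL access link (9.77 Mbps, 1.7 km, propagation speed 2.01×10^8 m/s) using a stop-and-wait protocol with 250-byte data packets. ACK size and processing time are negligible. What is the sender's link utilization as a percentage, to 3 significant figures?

t_tx = L/R = 2000/9770000 = 0.000204708 s.
t_prop = 1700/2.01e+08 = 8.45771e-06 s; RTT = 1.69154e-05 s.
Cycle = t_tx + RTT = 0.000221624 s.
Utilization = t_tx / cycle = 0.000204708/0.000221624 = 92.4 %.

92.4 %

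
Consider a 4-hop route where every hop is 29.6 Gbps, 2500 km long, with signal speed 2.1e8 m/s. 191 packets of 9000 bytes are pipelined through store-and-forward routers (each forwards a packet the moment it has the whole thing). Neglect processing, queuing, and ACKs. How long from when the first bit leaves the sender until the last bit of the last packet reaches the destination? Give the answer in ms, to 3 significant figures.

48.1 ms

Per-hop transmission t_tx = L/R = 72000/29600000000 = 0.00243243 ms.
Per-hop propagation t_prop = 2500000/210000000 = 11.9048 ms.
Pipeline fill: first packet needs 4·t_tx to clear all hops; remaining 190 packets each add one t_tx.
Total = (4+191-1)·t_tx + 4·t_prop = 194·0.00243243 + 4·11.9048 = 48.1 ms.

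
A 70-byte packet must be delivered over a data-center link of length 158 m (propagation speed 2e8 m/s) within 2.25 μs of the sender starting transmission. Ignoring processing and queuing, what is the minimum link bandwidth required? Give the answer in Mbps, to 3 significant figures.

384 Mbps

L = 560 bits.
Propagation delay = 158 / 200000000 = 0.79 μs.
Transmission budget = 2.25 − 0.79 = 1.46 μs.
R ≥ L / t_tx = 560 bits / 1.46e-06 s = 384 Mbps.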